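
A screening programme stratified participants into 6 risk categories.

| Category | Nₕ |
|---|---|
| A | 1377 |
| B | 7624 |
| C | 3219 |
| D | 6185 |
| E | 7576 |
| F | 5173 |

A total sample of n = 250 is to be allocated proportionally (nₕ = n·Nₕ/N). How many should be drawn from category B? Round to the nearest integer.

61

N = 1377 + 7624 + 3219 + 6185 + 7576 + 5173 = 31154.
n_B = 250·7624/31154 = 61.180... → 61.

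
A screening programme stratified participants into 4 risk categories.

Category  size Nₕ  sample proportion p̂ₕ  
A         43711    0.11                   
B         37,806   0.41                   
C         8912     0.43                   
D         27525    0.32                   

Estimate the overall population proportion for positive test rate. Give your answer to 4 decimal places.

N = 43711 + 37806 + 8912 + 27525 = 117954.
Overall proportion = Σ (Nₕ/N)·p̂ₕ.
Σ Nₕp̂ₕ = 4808.21 + 15500.46 + 3832.16 + 8808 = 32948.83.
32948.83 / 117954 = 0.279336... → 0.2793.

0.2793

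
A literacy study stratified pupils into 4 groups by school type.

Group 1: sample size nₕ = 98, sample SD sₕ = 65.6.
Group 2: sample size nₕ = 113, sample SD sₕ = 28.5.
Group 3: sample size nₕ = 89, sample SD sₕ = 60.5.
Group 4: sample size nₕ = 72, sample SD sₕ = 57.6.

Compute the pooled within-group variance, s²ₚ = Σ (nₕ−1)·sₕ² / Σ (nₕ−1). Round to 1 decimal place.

2896.9

Degrees of freedom: 97 + 112 + 88 + 71 = 368.
Σ(nₕ−1)sₕ² = 97·4303.36 + 112·812.25 + 88·3660.25 + 71·3317.76 = 1066060.88.
s²ₚ = 1066060.88 / 368 = 2896.905... → 2896.9.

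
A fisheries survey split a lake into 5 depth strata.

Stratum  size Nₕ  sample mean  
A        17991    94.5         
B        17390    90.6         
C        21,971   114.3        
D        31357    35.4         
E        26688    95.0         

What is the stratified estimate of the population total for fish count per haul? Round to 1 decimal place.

9432366.6

A: 17991·94.5 = 1700149.5
B: 17390·90.6 = 1575534
C: 21971·114.3 = 2511285.3
D: 31357·35.4 = 1110037.8
E: 26688·95.0 = 2535360
τ̂ = Σ Nₕx̄ₕ = 9432366.6.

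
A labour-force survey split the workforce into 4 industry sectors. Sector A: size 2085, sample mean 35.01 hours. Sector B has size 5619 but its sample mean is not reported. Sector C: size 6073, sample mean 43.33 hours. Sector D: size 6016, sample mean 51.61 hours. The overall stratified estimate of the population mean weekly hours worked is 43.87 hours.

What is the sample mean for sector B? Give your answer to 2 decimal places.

39.45

N = 2085 + 5619 + 6073 + 6016 = 19793.
Overall total = μ·N = 43.87·19793 = 868318.91.
Subtract the known strata: 2085·35.01 + 6073·43.33 + 6016·51.61 = 646624.7.
Remaining total for sector B: 868318.91 − 646624.7 = 221694.21.
Divide by its size: 221694.21 / 5619 = 39.4544... → 39.45.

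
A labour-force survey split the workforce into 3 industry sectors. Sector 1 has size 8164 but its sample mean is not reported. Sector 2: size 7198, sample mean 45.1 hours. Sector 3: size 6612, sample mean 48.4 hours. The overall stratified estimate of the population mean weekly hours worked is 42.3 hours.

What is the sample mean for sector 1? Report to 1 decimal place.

N = 8164 + 7198 + 6612 = 21974.
Overall total = μ·N = 42.3·21974 = 929500.2.
Subtract the known strata: 7198·45.1 + 6612·48.4 = 644650.6.
Remaining total for sector 1: 929500.2 − 644650.6 = 284849.6.
Divide by its size: 284849.6 / 8164 = 34.891... → 34.9.

34.9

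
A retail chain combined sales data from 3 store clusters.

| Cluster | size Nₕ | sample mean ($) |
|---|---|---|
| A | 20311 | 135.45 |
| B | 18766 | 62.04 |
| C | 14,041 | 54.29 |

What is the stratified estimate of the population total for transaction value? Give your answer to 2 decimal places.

4677653.48

A: 20311·135.45 = 2751124.95
B: 18766·62.04 = 1164242.64
C: 14041·54.29 = 762285.89
τ̂ = Σ Nₕx̄ₕ = 4677653.48.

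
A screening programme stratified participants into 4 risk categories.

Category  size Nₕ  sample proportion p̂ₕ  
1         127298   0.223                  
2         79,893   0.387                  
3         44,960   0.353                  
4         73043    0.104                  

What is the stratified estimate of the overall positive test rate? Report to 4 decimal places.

0.2545

Wₕ = Nₕ/N with N = 325194: 0.3915, 0.2457, 0.1383, 0.2246.
p̂_st = 0.3915·0.223 + 0.2457·0.387 + 0.1383·0.353 + 0.2246·0.104 ≈ 0.254535... → 0.2545.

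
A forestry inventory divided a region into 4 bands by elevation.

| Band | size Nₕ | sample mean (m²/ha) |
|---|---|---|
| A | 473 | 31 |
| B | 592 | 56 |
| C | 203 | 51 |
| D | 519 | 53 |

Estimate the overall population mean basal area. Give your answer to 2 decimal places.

N = 473 + 592 + 203 + 519 = 1787.
The stratified mean weights each stratum mean by its population share Nₕ/N.
Σ Nₕx̄ₕ = 473·31 + 592·56 + 203·51 + 519·53 = 14663 + 33152 + 10353 + 27507 = 85675.
Divide by N: 85675 / 1787 = 47.9435... → 47.94.

47.94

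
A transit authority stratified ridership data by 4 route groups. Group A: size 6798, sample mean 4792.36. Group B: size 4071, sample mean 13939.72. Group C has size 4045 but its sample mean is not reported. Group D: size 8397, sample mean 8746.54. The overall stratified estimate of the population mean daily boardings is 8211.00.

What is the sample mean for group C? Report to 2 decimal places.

Σ Nₕx̄ₕ = N·μ, so 4045·x̄_C = 23311·8211.00 − (6798·4792.36 + 4071·13939.72 + 8397·8746.54).
= 191406621 − 162771759.78 = 28634861.22.
x̄_C = 28634861.22 / 4045 = 7079.0757... → 7079.08.

7079.08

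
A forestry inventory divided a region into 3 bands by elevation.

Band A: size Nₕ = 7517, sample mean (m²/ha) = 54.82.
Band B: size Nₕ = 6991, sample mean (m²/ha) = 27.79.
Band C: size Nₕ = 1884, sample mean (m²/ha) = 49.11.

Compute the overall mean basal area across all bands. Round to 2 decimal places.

42.64

N = 16392; weights Wₕ = Nₕ/N = (0.4586, 0.4265, 0.1149).
x̄_st = Σ Wₕ·x̄ₕ = 0.4586·54.82 + 0.4265·27.79 + 0.1149·49.11 ≈ 42.6357...
→ 42.64.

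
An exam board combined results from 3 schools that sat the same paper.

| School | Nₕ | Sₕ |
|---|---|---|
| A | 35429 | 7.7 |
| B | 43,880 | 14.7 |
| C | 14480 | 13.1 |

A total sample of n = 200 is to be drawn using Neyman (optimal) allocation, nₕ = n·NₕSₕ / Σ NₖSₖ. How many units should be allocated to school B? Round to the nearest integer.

Σ NₕSₕ = 35429·7.7 + 43880·14.7 + 14480·13.1 = 1107527.3.
Share for B: 645036/1107527.3 = 0.58241.
n_B = 200 × 0.58241 = 116.482... → 116.

116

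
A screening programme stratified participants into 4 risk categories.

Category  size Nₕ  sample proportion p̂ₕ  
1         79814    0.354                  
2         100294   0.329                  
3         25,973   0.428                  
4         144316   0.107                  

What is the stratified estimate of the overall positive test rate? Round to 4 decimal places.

0.2506

Wₕ = Nₕ/N with N = 350397: 0.2278, 0.2862, 0.0741, 0.4119.
p̂_st = 0.2278·0.354 + 0.2862·0.329 + 0.0741·0.428 + 0.4119·0.107 ≈ 0.250599... → 0.2506.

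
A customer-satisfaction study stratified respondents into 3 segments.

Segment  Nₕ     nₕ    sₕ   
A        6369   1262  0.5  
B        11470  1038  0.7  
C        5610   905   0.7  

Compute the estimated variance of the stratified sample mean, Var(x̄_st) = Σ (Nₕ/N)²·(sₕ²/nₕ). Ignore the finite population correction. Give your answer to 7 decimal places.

0.0001586

N = 23449. Term for each stratum: Wₕ²sₕ²/nₕ.
Var(x̄_st) = 0.0000146142 + 0.0001129476 + 0.0000309902 = 0.0001585520 → 0.0001586.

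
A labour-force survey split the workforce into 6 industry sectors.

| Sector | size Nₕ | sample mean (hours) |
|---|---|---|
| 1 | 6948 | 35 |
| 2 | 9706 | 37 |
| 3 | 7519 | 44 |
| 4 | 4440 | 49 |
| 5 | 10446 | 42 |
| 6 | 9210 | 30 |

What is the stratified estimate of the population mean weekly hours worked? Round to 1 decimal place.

x̄_st = (Σ Nₕx̄ₕ) / (Σ Nₕ) = (6948·35 + 9706·37 + 7519·44 + 4440·49 + 10446·42 + 9210·30) / 48269
= 1865730 / 48269 = 38.653... → 38.7.

38.7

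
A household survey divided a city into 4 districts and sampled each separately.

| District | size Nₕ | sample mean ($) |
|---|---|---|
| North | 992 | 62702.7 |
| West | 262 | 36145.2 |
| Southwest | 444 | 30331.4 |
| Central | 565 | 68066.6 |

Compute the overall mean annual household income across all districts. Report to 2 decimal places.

54615.95

N = 992 + 262 + 444 + 565 = 2263.
The stratified mean weights each stratum mean by its population share Nₕ/N.
Σ Nₕx̄ₕ = 992·62702.7 + 262·36145.2 + 444·30331.4 + 565·68066.6 = 62201078.4 + 9470042.4 + 13467141.6 + 38457629 = 123595891.4.
Divide by N: 123595891.4 / 2263 = 54615.9485... → 54615.95.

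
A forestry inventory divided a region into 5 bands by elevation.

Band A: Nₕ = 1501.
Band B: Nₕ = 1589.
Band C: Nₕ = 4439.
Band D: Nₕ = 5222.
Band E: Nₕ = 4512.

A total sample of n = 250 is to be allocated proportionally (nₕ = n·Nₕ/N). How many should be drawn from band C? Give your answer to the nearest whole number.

N = 1501 + 1589 + 4439 + 5222 + 4512 = 17263.
n_C = 250·4439/17263 = 64.285... → 64.

64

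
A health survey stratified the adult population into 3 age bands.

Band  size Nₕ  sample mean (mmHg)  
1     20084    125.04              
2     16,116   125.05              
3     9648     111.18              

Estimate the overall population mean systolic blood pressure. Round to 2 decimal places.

N = 45848; weights Wₕ = Nₕ/N = (0.4381, 0.3515, 0.2104).
x̄_st = Σ Wₕ·x̄ₕ = 0.4381·125.04 + 0.3515·125.05 + 0.2104·111.18 ≈ 122.1269...
→ 122.13.

122.13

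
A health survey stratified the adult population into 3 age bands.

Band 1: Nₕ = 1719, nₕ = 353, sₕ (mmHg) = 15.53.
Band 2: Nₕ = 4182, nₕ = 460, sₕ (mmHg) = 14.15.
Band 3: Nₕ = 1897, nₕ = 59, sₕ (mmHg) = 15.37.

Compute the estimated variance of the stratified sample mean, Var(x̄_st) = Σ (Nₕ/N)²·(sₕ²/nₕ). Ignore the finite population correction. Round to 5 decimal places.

0.39534

N = 7798; Wₕ = Nₕ/N.
band 1: (1719/7798)²·15.53²/353 = 0.03320118
band 2: (4182/7798)²·14.15²/460 = 0.12518625
band 3: (1897/7798)²·15.37²/59 = 0.23695393
Sum = 0.39534137 → 0.39534.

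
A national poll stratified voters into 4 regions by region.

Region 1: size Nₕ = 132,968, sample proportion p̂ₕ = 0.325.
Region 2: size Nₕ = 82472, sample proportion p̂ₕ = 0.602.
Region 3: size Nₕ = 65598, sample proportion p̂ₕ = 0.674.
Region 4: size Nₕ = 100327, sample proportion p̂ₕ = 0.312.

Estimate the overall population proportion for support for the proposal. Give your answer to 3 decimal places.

0.442

N = 132968 + 82472 + 65598 + 100327 = 381365.
Overall proportion = Σ (Nₕ/N)·p̂ₕ.
Σ Nₕp̂ₕ = 43214.6 + 49648.144 + 44213.052 + 31302.024 = 168377.82.
168377.82 / 381365 = 0.44151... → 0.442.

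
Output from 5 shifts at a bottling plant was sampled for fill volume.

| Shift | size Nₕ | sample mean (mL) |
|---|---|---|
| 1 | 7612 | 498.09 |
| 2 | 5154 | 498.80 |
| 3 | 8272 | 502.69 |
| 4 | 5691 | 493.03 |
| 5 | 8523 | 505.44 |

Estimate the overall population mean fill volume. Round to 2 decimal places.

500.23

x̄_st = (Σ Nₕx̄ₕ) / (Σ Nₕ) = (7612·498.09 + 5154·498.80 + 8272·502.69 + 5691·493.03 + 8523·505.44) / 35252
= 17634226.81 / 35252 = 500.2334... → 500.23.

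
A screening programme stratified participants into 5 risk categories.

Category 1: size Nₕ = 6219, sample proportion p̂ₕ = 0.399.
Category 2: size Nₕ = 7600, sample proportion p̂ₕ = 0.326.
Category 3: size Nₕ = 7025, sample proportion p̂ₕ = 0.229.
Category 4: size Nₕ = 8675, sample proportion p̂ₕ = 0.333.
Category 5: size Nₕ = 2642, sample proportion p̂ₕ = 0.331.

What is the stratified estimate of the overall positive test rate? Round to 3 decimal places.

0.321

Wₕ = Nₕ/N with N = 32161: 0.1934, 0.2363, 0.2184, 0.2697, 0.0821.
p̂_st = 0.1934·0.399 + 0.2363·0.326 + 0.2184·0.229 + 0.2697·0.333 + 0.0821·0.331 ≈ 0.32123... → 0.321.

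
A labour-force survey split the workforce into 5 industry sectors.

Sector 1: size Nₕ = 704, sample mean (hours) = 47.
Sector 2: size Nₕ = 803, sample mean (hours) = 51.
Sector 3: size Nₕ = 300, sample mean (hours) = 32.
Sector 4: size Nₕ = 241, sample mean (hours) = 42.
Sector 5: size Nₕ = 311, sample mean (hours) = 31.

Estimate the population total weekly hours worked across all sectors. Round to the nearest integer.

1: 704·47 = 33088
2: 803·51 = 40953
3: 300·32 = 9600
4: 241·42 = 10122
5: 311·31 = 9641
τ̂ = Σ Nₕx̄ₕ = 103404.

103404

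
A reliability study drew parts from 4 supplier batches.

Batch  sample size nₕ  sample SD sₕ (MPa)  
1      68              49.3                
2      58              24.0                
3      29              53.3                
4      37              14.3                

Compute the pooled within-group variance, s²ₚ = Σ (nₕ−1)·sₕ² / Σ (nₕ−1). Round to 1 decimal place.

Degrees of freedom: 67 + 57 + 28 + 36 = 188.
Σ(nₕ−1)sₕ² = 67·2430.49 + 57·576 + 28·2840.89 + 36·204.49 = 282581.39.
s²ₚ = 282581.39 / 188 = 1503.093... → 1503.1.

1503.1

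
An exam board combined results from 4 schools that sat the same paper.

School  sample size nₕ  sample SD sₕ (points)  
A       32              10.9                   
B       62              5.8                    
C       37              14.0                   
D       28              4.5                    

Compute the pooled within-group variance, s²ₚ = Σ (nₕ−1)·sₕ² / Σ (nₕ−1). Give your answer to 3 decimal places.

Degrees of freedom: 31 + 61 + 36 + 27 = 155.
Σ(nₕ−1)sₕ² = 31·118.81 + 61·33.64 + 36·196 + 27·20.25 = 13337.9.
s²ₚ = 13337.9 / 155 = 86.05097... → 86.051.

86.051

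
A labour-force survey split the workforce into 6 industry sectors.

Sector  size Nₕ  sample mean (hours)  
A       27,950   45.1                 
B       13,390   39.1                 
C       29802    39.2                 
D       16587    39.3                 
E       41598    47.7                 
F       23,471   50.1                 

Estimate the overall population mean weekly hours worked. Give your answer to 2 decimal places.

44.27

x̄_st = (Σ Nₕx̄ₕ) / (Σ Nₕ) = (27950·45.1 + 13390·39.1 + 29802·39.2 + 16587·39.3 + 41598·47.7 + 23471·50.1) / 152798
= 6764323.2 / 152798 = 44.2697... → 44.27.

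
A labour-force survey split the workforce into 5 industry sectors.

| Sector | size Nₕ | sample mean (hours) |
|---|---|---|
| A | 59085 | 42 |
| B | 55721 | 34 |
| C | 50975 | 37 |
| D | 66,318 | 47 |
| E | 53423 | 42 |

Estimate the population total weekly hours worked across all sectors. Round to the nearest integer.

11622871

A: 59085·42 = 2481570
B: 55721·34 = 1894514
C: 50975·37 = 1886075
D: 66318·47 = 3116946
E: 53423·42 = 2243766
τ̂ = Σ Nₕx̄ₕ = 11622871.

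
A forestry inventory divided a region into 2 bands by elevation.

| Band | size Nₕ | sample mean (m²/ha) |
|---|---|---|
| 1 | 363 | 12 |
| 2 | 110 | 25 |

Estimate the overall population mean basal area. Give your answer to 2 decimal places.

15.02

x̄_st = (Σ Nₕx̄ₕ) / (Σ Nₕ) = (363·12 + 110·25) / 473
= 7106 / 473 = 15.0233... → 15.02.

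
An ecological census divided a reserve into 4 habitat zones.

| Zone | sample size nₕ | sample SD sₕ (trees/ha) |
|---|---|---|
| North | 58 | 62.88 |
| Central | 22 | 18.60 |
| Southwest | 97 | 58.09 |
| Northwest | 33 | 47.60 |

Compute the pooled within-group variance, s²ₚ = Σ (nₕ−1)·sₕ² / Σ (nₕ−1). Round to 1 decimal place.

North: (58−1)·62.88² = 57·3953.8944 = 225371.9808
Central: (22−1)·18.60² = 21·345.96 = 7265.16
Southwest: (97−1)·58.09² = 96·3374.4481 = 323947.0176
Northwest: (33−1)·47.60² = 32·2265.76 = 72504.32
Numerator = 629088.4784; denominator = Σ(nₕ−1) = 206.
s²ₚ = 629088.4784/206 = 3053.828... → 3053.8.

3053.8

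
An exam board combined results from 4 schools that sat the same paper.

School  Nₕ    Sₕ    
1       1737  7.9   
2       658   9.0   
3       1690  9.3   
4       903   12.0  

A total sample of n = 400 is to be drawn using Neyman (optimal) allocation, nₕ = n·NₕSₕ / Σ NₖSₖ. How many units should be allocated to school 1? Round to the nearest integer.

119

Σ NₕSₕ = 1737·7.9 + 658·9.0 + 1690·9.3 + 903·12.0 = 46197.3.
Share for 1: 13722.3/46197.3 = 0.29704.
n_1 = 400 × 0.29704 = 118.815... → 119.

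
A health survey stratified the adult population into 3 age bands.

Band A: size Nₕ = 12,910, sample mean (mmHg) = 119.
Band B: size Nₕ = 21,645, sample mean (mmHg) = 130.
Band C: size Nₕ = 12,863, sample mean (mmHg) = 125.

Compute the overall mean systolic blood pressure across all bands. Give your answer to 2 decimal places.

125.65

N = 12910 + 21645 + 12863 = 47418.
The stratified mean weights each stratum mean by its population share Nₕ/N.
Σ Nₕx̄ₕ = 12910·119 + 21645·130 + 12863·125 = 1536290 + 2813850 + 1607875 = 5958015.
Divide by N: 5958015 / 47418 = 125.6488... → 125.65.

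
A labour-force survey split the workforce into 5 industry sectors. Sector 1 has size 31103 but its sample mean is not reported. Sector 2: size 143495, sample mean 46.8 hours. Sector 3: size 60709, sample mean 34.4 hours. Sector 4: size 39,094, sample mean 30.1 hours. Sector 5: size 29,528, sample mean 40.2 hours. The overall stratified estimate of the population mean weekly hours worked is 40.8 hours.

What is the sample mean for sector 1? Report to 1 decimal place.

39.6

N = 31103 + 143495 + 60709 + 39094 + 29528 = 303929.
Overall total = μ·N = 40.8·303929 = 12400303.2.
Subtract the known strata: 143495·46.8 + 60709·34.4 + 39094·30.1 + 29528·40.2 = 11167710.6.
Remaining total for sector 1: 12400303.2 − 11167710.6 = 1232592.6.
Divide by its size: 1232592.6 / 31103 = 39.629... → 39.6.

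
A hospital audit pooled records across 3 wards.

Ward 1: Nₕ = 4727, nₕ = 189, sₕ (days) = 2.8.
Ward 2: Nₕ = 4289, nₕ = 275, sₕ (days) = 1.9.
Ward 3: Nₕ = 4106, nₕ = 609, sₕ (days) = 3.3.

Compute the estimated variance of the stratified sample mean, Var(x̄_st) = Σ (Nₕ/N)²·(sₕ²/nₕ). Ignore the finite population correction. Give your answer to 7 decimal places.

N = 13122. Term for each stratum: Wₕ²sₕ²/nₕ.
Var(x̄_st) = 0.0053830126 + 0.0014024472 + 0.0017508479 = 0.0085363077 → 0.0085363.

0.0085363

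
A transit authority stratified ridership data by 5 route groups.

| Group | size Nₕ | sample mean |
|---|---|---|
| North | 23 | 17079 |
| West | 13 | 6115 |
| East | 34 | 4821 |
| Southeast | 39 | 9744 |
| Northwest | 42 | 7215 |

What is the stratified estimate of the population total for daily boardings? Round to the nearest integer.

Population total = Σ Nₕ·x̄ₕ (each stratum's size times its mean).
23·17079 + 13·6115 + 34·4821 + 39·9744 + 42·7215 = 392817 + 79495 + 163914 + 380016 + 303030 = 1319272.

1319272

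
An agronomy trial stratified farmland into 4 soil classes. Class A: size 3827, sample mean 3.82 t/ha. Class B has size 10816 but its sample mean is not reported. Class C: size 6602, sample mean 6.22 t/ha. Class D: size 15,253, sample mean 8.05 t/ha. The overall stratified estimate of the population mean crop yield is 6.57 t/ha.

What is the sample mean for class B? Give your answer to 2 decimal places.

Σ Nₕx̄ₕ = N·μ, so 10816·x̄_B = 36498·6.57 − (3827·3.82 + 6602·6.22 + 15253·8.05).
= 239791.86 − 178470.23 = 61321.63.
x̄_B = 61321.63 / 10816 = 5.6695... → 5.67.

5.67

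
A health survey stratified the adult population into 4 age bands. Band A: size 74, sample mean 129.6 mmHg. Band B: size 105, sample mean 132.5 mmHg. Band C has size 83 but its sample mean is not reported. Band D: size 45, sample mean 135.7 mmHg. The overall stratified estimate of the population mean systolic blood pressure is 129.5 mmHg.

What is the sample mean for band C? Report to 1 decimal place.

122.3

N = 74 + 105 + 83 + 45 = 307.
Overall total = μ·N = 129.5·307 = 39756.5.
Subtract the known strata: 74·129.6 + 105·132.5 + 45·135.7 = 29609.4.
Remaining total for band C: 39756.5 − 29609.4 = 10147.1.
Divide by its size: 10147.1 / 83 = 122.254... → 122.3.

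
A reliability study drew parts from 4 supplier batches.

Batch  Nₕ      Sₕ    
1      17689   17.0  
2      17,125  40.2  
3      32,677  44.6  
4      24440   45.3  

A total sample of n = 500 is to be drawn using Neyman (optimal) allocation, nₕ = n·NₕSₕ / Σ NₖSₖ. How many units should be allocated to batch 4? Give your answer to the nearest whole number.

1: NₕSₕ = 17689·17.0 = 300713
2: NₕSₕ = 17125·40.2 = 688425
3: NₕSₕ = 32677·44.6 = 1457394.2
4: NₕSₕ = 24440·45.3 = 1107132
Σ NₕSₕ = 3553664.2.
n_4 = 500·1107132/3553664.2 = 155.773... → 156.

156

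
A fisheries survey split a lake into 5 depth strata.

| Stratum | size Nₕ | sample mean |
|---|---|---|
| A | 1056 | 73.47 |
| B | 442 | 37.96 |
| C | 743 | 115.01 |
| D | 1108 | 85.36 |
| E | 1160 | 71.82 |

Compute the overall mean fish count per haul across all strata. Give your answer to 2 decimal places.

79.33

x̄_st = (Σ Nₕx̄ₕ) / (Σ Nₕ) = (1056·73.47 + 442·37.96 + 743·115.01 + 1108·85.36 + 1160·71.82) / 4509
= 357705.15 / 4509 = 79.3314... → 79.33.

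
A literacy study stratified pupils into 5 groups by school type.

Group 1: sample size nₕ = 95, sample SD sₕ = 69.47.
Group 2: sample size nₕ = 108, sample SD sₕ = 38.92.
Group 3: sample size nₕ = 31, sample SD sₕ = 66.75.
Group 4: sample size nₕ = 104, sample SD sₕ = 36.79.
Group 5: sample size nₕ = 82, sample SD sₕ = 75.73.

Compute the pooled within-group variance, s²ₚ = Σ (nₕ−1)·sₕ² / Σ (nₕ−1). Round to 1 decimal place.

Degrees of freedom: 94 + 107 + 30 + 103 + 81 = 415.
Σ(nₕ−1)sₕ² = 94·4826.0809 + 107·1514.7664 + 30·4455.5625 + 103·1353.5041 + 81·5735.0329 = 1353347.0716.
s²ₚ = 1353347.0716 / 415 = 3261.077... → 3261.1.

3261.1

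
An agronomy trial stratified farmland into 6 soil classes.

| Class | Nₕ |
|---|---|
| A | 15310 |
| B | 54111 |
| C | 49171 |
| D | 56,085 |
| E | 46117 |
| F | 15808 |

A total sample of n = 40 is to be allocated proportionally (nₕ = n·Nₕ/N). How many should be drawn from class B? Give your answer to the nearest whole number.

9

Share of class B = 54111/236602 = 0.22870.
Allocate 40 × 0.22870 = 9.148... → 9.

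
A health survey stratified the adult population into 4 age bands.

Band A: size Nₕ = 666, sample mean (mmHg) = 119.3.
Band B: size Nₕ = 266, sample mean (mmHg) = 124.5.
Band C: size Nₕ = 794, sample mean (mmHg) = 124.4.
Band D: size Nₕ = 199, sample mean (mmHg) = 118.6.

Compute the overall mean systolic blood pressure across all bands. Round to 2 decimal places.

x̄_st = (Σ Nₕx̄ₕ) / (Σ Nₕ) = (666·119.3 + 266·124.5 + 794·124.4 + 199·118.6) / 1925
= 234945.8 / 1925 = 122.0498... → 122.05.

122.05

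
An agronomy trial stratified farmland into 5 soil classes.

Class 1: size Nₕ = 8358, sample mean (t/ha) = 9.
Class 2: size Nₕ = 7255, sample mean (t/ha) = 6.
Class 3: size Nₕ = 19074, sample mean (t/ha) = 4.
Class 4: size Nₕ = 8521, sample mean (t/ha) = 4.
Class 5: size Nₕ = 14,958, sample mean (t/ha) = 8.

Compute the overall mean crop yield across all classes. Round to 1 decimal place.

x̄_st = (Σ Nₕx̄ₕ) / (Σ Nₕ) = (8358·9 + 7255·6 + 19074·4 + 8521·4 + 14958·8) / 58166
= 348796 / 58166 = 5.997... → 6.0.

6.0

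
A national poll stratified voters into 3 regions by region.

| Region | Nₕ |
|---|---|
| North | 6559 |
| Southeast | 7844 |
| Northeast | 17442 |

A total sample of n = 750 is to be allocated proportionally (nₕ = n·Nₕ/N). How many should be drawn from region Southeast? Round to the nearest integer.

N = 6559 + 7844 + 17442 = 31845.
n_Southeast = 750·7844/31845 = 184.739... → 185.

185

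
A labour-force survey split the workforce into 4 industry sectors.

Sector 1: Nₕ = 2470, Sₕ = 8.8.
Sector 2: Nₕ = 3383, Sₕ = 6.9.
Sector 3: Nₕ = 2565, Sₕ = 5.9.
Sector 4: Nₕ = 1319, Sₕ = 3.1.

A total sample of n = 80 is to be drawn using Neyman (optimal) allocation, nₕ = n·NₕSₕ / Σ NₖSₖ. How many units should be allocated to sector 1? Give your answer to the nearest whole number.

1: NₕSₕ = 2470·8.8 = 21736
2: NₕSₕ = 3383·6.9 = 23342.7
3: NₕSₕ = 2565·5.9 = 15133.5
4: NₕSₕ = 1319·3.1 = 4088.9
Σ NₕSₕ = 64301.1.
n_1 = 80·21736/64301.1 = 27.043... → 27.

27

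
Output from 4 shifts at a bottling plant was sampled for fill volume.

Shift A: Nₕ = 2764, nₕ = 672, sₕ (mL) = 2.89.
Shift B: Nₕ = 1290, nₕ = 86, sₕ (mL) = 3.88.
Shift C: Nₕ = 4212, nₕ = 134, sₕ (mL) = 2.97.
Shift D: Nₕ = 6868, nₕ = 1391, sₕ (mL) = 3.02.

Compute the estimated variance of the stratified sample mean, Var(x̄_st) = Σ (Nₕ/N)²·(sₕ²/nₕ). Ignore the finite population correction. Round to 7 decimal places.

N = 15134. Term for each stratum: Wₕ²sₕ²/nₕ.
Var(x̄_st) = 0.0004145673 + 0.0012718531 + 0.0050989102 + 0.0013503299 = 0.0081356605 → 0.0081357.

0.0081357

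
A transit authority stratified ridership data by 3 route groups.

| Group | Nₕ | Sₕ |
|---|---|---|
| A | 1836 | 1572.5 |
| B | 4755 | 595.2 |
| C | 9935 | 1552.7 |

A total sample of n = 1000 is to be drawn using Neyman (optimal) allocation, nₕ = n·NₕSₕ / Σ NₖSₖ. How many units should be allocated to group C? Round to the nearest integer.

Σ NₕSₕ = 1836·1572.5 + 4755·595.2 + 9935·1552.7 = 21143360.5.
Share for C: 15426074.5/21143360.5 = 0.72959.
n_C = 1000 × 0.72959 = 729.594... → 730.

730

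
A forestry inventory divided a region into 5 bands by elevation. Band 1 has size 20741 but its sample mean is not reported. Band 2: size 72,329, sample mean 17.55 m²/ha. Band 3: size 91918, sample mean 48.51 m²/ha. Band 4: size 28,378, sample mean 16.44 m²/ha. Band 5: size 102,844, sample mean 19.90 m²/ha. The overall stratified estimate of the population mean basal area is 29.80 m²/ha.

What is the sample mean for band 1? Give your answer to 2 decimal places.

N = 20741 + 72329 + 91918 + 28378 + 102844 = 316210.
Overall total = μ·N = 29.80·316210 = 9423058.
Subtract the known strata: 72329·17.55 + 91918·48.51 + 28378·16.44 + 102844·19.90 = 8241446.05.
Remaining total for band 1: 9423058 − 8241446.05 = 1181611.95.
Divide by its size: 1181611.95 / 20741 = 56.9699... → 56.97.

56.97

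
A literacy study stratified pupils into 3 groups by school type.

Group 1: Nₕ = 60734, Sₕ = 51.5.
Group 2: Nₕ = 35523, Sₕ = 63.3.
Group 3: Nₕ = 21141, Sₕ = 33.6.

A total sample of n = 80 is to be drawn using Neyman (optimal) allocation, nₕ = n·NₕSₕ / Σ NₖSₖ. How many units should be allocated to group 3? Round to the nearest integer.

9

Σ NₕSₕ = 60734·51.5 + 35523·63.3 + 21141·33.6 = 6086744.5.
Share for 3: 710337.6/6086744.5 = 0.11670.
n_3 = 80 × 0.11670 = 9.336... → 9.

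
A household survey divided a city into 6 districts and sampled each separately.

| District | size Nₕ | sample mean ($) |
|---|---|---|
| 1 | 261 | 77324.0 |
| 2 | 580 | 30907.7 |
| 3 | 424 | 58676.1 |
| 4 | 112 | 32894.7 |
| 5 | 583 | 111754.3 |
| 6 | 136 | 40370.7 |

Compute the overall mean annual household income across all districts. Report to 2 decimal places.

N = 261 + 580 + 424 + 112 + 583 + 136 = 2096.
Overall mean = Σ (Nₕ/N)·x̄ₕ — weight by population share, not a simple average.
Σ Nₕx̄ₕ = 261·77324.0 + 580·30907.7 + 424·58676.1 + 112·32894.7 + 583·111754.3 + 136·40370.7 = 20181564 + 17926466 + 24878666.4 + 3684206.4 + 65152756.9 + 5490415.2 = 137314074.9.
Divide by N: 137314074.9 / 2096 = 65512.4403... → 65512.44.

65512.44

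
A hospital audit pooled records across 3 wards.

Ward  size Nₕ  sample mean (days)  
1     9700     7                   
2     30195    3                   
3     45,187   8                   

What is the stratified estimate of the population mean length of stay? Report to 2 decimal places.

6.11

N = 9700 + 30195 + 45187 = 85082.
Weight each subgroup mean by Nₕ/N and sum.
Σ Nₕx̄ₕ = 9700·7 + 30195·3 + 45187·8 = 67900 + 90585 + 361496 = 519981.
Divide by N: 519981 / 85082 = 6.1115... → 6.11.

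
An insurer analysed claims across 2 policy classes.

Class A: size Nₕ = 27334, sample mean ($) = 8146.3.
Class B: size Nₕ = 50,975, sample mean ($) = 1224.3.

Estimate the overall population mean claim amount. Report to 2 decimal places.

x̄_st = (Σ Nₕx̄ₕ) / (Σ Nₕ) = (27334·8146.3 + 50975·1224.3) / 78309
= 285079656.7 / 78309 = 3640.4456... → 3640.45.

3640.45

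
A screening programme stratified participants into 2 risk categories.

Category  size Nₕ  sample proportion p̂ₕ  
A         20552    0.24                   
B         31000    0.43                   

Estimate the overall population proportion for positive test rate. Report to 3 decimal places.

Wₕ = Nₕ/N with N = 51552: 0.3987, 0.6013.
p̂_st = 0.3987·0.24 + 0.6013·0.43 ≈ 0.35425... → 0.354.

0.354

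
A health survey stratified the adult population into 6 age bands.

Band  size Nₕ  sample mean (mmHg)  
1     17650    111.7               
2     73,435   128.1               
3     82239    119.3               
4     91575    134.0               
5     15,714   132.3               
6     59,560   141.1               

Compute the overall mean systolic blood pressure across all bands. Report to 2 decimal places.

x̄_st = (Σ Nₕx̄ₕ) / (Σ Nₕ) = (17650·111.7 + 73435·128.1 + 82239·119.3 + 91575·134.0 + 15714·132.3 + 59560·141.1) / 340173
= 43943569.4 / 340173 = 129.1801... → 129.18.

129.18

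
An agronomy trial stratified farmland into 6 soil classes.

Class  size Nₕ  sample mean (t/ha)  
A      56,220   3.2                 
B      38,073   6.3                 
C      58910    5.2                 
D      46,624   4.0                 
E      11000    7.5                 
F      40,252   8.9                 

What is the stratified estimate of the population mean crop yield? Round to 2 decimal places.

x̄_st = (Σ Nₕx̄ₕ) / (Σ Nₕ) = (56220·3.2 + 38073·6.3 + 58910·5.2 + 46624·4.0 + 11000·7.5 + 40252·8.9) / 251079
= 1353334.7 / 251079 = 5.3901... → 5.39.

5.39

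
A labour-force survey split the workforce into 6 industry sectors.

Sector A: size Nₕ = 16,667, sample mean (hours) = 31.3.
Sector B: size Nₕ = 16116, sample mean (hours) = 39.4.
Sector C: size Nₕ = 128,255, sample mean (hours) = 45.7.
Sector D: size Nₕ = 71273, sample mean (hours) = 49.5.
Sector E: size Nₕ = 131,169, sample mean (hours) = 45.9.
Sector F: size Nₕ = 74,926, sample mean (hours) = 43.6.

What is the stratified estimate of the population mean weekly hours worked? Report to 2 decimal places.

45.24

N = 438406; weights Wₕ = Nₕ/N = (0.0380, 0.0368, 0.2925, 0.1626, 0.2992, 0.1709).
x̄_st = Σ Wₕ·x̄ₕ = 0.0380·31.3 + 0.0368·39.4 + 0.2925·45.7 + 0.1626·49.5 + 0.2992·45.9 + 0.1709·43.6 ≈ 45.2397...
→ 45.24.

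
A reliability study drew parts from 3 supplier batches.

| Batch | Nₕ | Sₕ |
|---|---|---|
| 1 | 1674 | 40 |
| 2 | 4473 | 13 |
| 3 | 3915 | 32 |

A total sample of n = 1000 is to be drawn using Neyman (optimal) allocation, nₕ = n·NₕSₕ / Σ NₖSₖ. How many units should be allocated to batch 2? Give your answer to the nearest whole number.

Σ NₕSₕ = 1674·40 + 4473·13 + 3915·32 = 250389.
Share for 2: 58149/250389 = 0.23223.
n_2 = 1000 × 0.23223 = 232.235... → 232.

232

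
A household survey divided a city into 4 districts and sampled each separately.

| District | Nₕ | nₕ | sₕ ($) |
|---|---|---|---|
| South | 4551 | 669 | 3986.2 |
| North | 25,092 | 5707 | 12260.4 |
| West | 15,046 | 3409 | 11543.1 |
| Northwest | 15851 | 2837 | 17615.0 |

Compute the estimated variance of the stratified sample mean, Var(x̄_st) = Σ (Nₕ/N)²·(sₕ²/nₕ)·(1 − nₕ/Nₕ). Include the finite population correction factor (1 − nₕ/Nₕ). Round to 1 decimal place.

11633.1

N = 60540; Wₕ = Nₕ/N.
district South: (4551/60540)²·3986.2²/669·(1 − 669/4551) = 114.4905
district North: (25092/60540)²·12260.4²/5707·(1 − 5707/25092) = 3495.5672
district West: (15046/60540)²·11543.1²/3409·(1 − 3409/15046) = 1867.2186
district Northwest: (15851/60540)²·17615.0²/2837·(1 − 2837/15851) = 6155.8580
Sum = 11633.1344 → 11633.1.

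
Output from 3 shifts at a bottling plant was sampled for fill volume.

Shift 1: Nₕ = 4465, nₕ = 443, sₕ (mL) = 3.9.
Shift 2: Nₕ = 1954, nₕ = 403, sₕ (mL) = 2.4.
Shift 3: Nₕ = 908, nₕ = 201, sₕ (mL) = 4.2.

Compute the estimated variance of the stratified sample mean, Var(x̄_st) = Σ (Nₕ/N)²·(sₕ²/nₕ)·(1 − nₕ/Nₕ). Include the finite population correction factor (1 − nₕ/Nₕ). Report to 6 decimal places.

N = 7327. Term for each stratum: Wₕ²sₕ²/nₕ·(1−nₕ/Nₕ).
Var(x̄_st) = 0.011485149 + 0.000806866 + 0.001049435 = 0.013341450 → 0.013341.

0.013341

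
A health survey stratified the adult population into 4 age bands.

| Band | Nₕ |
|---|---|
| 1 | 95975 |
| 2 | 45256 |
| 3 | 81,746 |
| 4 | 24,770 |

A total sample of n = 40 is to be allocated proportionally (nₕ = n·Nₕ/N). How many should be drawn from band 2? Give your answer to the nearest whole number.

Share of band 2 = 45256/247747 = 0.18267.
Allocate 40 × 0.18267 = 7.307... → 7.

7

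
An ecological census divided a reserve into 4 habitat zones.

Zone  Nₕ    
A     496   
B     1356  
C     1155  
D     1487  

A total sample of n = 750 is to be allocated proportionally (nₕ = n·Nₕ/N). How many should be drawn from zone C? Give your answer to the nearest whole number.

N = 496 + 1356 + 1155 + 1487 = 4494.
n_C = 750·1155/4494 = 192.757... → 193.

193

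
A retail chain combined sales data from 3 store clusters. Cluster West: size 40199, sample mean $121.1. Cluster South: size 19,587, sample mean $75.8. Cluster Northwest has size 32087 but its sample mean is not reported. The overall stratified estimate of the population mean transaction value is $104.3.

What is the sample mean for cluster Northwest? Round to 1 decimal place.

100.7

Σ Nₕx̄ₕ = N·μ, so 32087·x̄_Northwest = 91873·104.3 − (40199·121.1 + 19587·75.8).
= 9582353.9 − 6352793.5 = 3229560.4.
x̄_Northwest = 3229560.4 / 32087 = 100.650... → 100.7.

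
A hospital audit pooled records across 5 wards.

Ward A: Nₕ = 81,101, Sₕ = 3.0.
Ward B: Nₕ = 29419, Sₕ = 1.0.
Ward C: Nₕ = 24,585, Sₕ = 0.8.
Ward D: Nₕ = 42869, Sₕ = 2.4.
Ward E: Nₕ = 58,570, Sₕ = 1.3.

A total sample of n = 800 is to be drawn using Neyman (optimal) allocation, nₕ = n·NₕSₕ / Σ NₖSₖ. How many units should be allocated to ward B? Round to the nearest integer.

A: NₕSₕ = 81101·3.0 = 243303
B: NₕSₕ = 29419·1.0 = 29419
C: NₕSₕ = 24585·0.8 = 19668
D: NₕSₕ = 42869·2.4 = 102885.6
E: NₕSₕ = 58570·1.3 = 76141
Σ NₕSₕ = 471416.6.
n_B = 800·29419/471416.6 = 49.924... → 50.

50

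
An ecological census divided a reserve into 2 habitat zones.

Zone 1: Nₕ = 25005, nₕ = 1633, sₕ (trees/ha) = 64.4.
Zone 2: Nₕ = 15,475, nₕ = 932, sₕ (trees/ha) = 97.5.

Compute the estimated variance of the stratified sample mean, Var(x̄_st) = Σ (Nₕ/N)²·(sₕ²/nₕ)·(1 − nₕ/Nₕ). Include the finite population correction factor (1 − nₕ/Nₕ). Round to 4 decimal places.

N = 40480. Term for each stratum: Wₕ²sₕ²/nₕ·(1−nₕ/Nₕ).
Var(x̄_st) = 0.9057895 + 1.4008672 = 2.3066567 → 2.3067.

2.3067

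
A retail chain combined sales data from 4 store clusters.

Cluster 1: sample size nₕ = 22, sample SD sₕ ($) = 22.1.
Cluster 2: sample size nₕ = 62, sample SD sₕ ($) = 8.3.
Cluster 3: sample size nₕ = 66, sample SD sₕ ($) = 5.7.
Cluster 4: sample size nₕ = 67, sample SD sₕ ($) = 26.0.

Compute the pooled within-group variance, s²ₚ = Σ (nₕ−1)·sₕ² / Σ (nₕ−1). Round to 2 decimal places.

287.26

1: (22−1)·22.1² = 21·488.41 = 10256.61
2: (62−1)·8.3² = 61·68.89 = 4202.29
3: (66−1)·5.7² = 65·32.49 = 2111.85
4: (67−1)·26.0² = 66·676 = 44616
Numerator = 61186.75; denominator = Σ(nₕ−1) = 213.
s²ₚ = 61186.75/213 = 287.2617... → 287.26.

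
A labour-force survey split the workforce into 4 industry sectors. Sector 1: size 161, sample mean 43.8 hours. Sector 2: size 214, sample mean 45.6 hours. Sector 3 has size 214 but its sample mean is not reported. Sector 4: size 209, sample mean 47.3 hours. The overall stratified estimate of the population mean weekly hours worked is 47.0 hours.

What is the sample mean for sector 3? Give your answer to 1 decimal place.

Σ Nₕx̄ₕ = N·μ, so 214·x̄_3 = 798·47.0 − (161·43.8 + 214·45.6 + 209·47.3).
= 37506 − 26695.9 = 10810.1.
x̄_3 = 10810.1 / 214 = 50.514... → 50.5.

50.5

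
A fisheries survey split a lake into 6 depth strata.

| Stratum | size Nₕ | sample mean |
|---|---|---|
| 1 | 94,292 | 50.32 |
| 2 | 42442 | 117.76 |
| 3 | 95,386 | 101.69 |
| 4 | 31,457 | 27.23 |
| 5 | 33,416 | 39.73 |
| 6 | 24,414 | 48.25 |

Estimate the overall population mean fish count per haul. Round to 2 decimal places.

N = 321407; weights Wₕ = Nₕ/N = (0.2934, 0.1321, 0.2968, 0.0979, 0.1040, 0.0760).
x̄_st = Σ Wₕ·x̄ₕ = 0.2934·50.32 + 0.1321·117.76 + 0.2968·101.69 + 0.0979·27.23 + 0.1040·39.73 + 0.0760·48.25 ≈ 70.9528...
→ 70.95.

70.95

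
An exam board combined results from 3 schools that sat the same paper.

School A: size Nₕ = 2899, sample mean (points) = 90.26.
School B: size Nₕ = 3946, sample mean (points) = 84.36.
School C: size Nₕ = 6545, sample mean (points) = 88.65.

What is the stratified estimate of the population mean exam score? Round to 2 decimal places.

87.73

x̄_st = (Σ Nₕx̄ₕ) / (Σ Nₕ) = (2899·90.26 + 3946·84.36 + 6545·88.65) / 13390
= 1174762.55 / 13390 = 87.7343... → 87.73.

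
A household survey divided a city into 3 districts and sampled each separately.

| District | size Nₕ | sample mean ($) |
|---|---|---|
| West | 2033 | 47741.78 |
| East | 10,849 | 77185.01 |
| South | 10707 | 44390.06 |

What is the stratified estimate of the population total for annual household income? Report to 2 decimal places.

1409723584.65

Estimate total by summing Nₕ·x̄ₕ over strata.
2033·47741.78 + 10849·77185.01 + 10707·44390.06 = 97059038.74 + 837380173.49 + 475284372.42 = 1409723584.65.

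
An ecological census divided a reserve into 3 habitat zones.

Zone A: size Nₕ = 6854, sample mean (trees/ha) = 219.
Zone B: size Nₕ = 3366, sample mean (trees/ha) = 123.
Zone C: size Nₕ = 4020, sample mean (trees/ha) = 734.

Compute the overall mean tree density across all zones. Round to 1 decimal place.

341.7

N = 14240; weights Wₕ = Nₕ/N = (0.4813, 0.2364, 0.2823).
x̄_st = Σ Wₕ·x̄ₕ = 0.4813·219 + 0.2364·123 + 0.2823·734 ≈ 341.694...
→ 341.7.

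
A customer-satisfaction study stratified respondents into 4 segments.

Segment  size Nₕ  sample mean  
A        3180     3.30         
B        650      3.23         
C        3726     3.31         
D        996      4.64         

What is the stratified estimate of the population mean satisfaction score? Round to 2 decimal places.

3.46

x̄_st = (Σ Nₕx̄ₕ) / (Σ Nₕ) = (3180·3.30 + 650·3.23 + 3726·3.31 + 996·4.64) / 8552
= 29548 / 8552 = 3.4551... → 3.46.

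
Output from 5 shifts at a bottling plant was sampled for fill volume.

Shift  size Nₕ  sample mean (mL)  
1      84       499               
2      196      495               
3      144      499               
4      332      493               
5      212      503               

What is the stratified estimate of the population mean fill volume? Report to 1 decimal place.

N = 968; weights Wₕ = Nₕ/N = (0.0868, 0.2025, 0.1488, 0.3430, 0.2190).
x̄_st = Σ Wₕ·x̄ₕ = 0.0868·499 + 0.2025·495 + 0.1488·499 + 0.3430·493 + 0.2190·503 ≈ 497.008...
→ 497.0.

497.0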